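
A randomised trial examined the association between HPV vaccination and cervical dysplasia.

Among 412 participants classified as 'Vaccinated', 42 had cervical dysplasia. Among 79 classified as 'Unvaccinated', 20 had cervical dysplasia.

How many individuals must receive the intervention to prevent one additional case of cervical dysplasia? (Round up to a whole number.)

Risk in treated group = 42/412 = 0.10194; risk in control = 20/79 = 0.25316.
Absolute risk reduction = 0.25316 − 0.10194 = 0.15122
NNT = 1 / ARR = 1 / 0.15122 = 6.613 → round up → 7

7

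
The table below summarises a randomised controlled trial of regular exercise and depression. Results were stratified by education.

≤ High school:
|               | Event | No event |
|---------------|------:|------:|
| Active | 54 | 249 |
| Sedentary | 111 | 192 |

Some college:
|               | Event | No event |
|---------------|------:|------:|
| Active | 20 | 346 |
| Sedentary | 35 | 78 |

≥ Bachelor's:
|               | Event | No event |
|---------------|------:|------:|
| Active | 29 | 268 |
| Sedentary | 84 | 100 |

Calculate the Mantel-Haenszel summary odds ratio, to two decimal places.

0.22

OR_MH = Σ(aᵢdᵢ/nᵢ) / Σ(bᵢcᵢ/nᵢ), where nᵢ is the stratum total.
Stratum 1 (≤ High school): n = 606; a·d/n = 54·192/606 = 17.1089; b·c/n = 249·111/606 = 45.6089
Stratum 2 (Some college): n = 479; a·d/n = 20·78/479 = 3.2568; b·c/n = 346·35/479 = 25.2818
Stratum 3 (≥ Bachelor's): n = 481; a·d/n = 29·100/481 = 6.0291; b·c/n = 268·84/481 = 46.8025
OR_MH = (17.1089 + 3.2568 + 6.0291) / (45.6089 + 25.2818 + 46.8025) = 26.3948 / 117.6932 = 0.22427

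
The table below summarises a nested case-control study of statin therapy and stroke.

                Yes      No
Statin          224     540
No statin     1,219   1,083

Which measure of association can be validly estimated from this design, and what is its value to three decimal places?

Cells: a = 224, b = 540, c = 1219, d = 1083.
This is a nested case-control study: participants were sampled on outcome status, so risks in the source population cannot be estimated directly — relative risk is not valid here. The odds ratio is the appropriate measure.
OR = (a·d)/(b·c) = (224 × 1083) / (540 × 1219) = 242592 / 658260 = 0.36854

0.369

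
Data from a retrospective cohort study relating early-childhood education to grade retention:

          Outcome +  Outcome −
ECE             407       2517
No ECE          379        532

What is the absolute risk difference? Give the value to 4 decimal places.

Cells: a = 407, b = 2517, c = 379, d = 532.
Risk in exposed = 407/2924 = 0.139193; risk in unexposed = 379/911 = 0.416026.
Risk difference = 0.139193 − 0.416026 = -0.276833

-0.2768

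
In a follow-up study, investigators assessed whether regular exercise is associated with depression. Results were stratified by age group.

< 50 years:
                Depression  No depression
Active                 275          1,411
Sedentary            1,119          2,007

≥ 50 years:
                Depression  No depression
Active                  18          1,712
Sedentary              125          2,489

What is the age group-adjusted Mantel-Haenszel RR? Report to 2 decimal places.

RR_MH = Σ(aᵢ·n₀ᵢ/nᵢ) / Σ(cᵢ·n₁ᵢ/nᵢ), with n₁ᵢ = aᵢ+bᵢ (exposed), n₀ᵢ = cᵢ+dᵢ (unexposed), nᵢ = n₁ᵢ+n₀ᵢ.
Stratum 1 (< 50 years): n₁ = 1686, n₀ = 3126, n = 4812; a·n₀/n = 275·3126/4812 = 178.6471; c·n₁/n = 1119·1686/4812 = 392.0686
Stratum 2 (≥ 50 years): n₁ = 1730, n₀ = 2614, n = 4344; a·n₀/n = 18·2614/4344 = 10.8315; c·n₁/n = 125·1730/4344 = 49.7813
RR_MH = (178.6471 + 10.8315) / (392.0686 + 49.7813) = 189.4786 / 441.8499 = 0.42883

0.43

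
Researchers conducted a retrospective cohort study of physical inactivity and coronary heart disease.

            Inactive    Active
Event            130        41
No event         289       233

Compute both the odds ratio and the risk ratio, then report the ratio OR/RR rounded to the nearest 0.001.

1.233

Reading the table with exposure as columns: a = 130 (Inactive, case), b = 289 (Inactive, non-case), c = 41 (Active, case), d = 233.
OR = (130·233)/(289·41) = 30290/11849 = 2.55633
Risk in exposed = 130/419 = 0.31026; risk in unexposed = 41/274 = 0.14964; RR = 2.07346
OR/RR = 2.55633 / 2.07346 = 1.23288
The outcome is not rare, so the OR lies further from 1 than the RR.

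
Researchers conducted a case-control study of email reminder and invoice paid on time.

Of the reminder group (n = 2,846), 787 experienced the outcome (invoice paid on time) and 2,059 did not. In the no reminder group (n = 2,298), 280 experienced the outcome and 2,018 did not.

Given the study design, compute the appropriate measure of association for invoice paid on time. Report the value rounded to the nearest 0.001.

2.755

From the description: a = 787, b = 2059, c = 280, d = 2018.
This is a case-control study: participants were sampled on outcome status, so risks in the source population cannot be estimated directly — relative risk is not valid here. The odds ratio is the appropriate measure.
OR = (a·d)/(b·c) = (787 × 2018) / (2059 × 280) = 1588166 / 576520 = 2.75475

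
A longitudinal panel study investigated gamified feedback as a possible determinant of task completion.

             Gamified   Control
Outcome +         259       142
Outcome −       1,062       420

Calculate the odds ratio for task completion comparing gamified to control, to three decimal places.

0.721

Reading the table with exposure as columns: a = 259 (Gamified, case), b = 1062 (Gamified, non-case), c = 142 (Control, case), d = 420.
OR = (a·d)/(b·c) = (259 × 420) / (1062 × 142) = 108780 / 150804 = 0.72133
Exposure is associated with lower odds of task completion (OR = 0.72 < 1).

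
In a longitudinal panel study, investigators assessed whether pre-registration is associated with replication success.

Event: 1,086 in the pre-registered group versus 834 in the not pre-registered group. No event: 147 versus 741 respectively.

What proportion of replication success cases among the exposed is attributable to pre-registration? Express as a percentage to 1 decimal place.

From the description: a = 1086, b = 147, c = 834, d = 741.
Risk in exposed = 1086/1233 = 0.88078; risk in unexposed = 834/1575 = 0.52952.
RR = 0.88078/0.52952 = 1.66334
AR% = (RR − 1)/RR × 100 = (1.66334 − 1)/1.66334 × 100 = 39.8800%

39.9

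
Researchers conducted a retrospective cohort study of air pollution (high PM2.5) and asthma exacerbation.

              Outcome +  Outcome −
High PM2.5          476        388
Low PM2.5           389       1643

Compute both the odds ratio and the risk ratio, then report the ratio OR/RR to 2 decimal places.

1.80

Cells: a = 476, b = 388, c = 389, d = 1643.
OR = (476·1643)/(388·389) = 782068/150932 = 5.18159
Risk in exposed = 476/864 = 0.55093; risk in unexposed = 389/2032 = 0.19144; RR = 2.87784
OR/RR = 5.18159 / 2.87784 = 1.80051
The outcome is not rare, so the OR lies further from 1 than the RR.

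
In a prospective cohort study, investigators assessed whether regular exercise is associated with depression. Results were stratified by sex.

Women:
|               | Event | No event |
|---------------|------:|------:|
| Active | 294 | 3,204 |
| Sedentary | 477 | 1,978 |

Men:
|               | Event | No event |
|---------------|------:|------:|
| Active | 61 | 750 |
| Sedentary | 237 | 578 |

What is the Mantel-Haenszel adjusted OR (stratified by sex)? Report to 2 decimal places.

0.33

OR_MH = Σ(aᵢdᵢ/nᵢ) / Σ(bᵢcᵢ/nᵢ), where nᵢ is the stratum total.
Stratum 1 (Women): n = 5953; a·d/n = 294·1978/5953 = 97.6872; b·c/n = 3204·477/5953 = 256.7290
Stratum 2 (Men): n = 1626; a·d/n = 61·578/1626 = 21.6839; b·c/n = 750·237/1626 = 109.3173
OR_MH = (97.6872 + 21.6839) / (256.7290 + 109.3173) = 119.3711 / 366.0464 = 0.32611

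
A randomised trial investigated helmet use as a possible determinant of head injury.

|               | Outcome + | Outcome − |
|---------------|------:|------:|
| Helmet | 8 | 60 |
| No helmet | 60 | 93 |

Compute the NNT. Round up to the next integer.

Risk in treated group = 8/68 = 0.11765; risk in control = 60/153 = 0.39216.
Absolute risk reduction = 0.39216 − 0.11765 = 0.27451
NNT = 1 / ARR = 1 / 0.27451 = 3.643 → round up → 4

4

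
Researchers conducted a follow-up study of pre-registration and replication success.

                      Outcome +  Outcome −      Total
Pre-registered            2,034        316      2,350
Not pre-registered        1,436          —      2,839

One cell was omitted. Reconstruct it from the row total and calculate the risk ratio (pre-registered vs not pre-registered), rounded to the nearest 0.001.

The missing cell is in the unexposed row: 2839 − 1436 = 1403.
So a = 2034, b = 316, c = 1436, d = 1403.
RR = [a/(a+b)] / [c/(c+d)] = (2034/2350) / (1436/2839) = 0.86553/0.50581 = 1.71117

1.711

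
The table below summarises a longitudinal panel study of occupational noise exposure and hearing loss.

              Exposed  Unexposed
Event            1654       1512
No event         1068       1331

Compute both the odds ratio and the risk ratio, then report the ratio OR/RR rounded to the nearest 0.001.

1.193

Reading the table with exposure as columns: a = 1654 (Exposed, case), b = 1068 (Exposed, non-case), c = 1512 (Unexposed, case), d = 1331.
OR = (1654·1331)/(1068·1512) = 2201474/1614816 = 1.36330
Risk in exposed = 1654/2722 = 0.60764; risk in unexposed = 1512/2843 = 0.53183; RR = 1.14254
OR/RR = 1.36330 / 1.14254 = 1.19321
The outcome is not rare, so the OR lies further from 1 than the RR.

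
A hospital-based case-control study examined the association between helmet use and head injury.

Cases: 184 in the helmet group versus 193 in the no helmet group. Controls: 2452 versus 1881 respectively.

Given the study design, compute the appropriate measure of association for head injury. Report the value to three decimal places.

0.731

From the description: a = 184, b = 2452, c = 193, d = 1881.
This is a hospital-based case-control study: participants were sampled on outcome status, so risks in the source population cannot be estimated directly — relative risk is not valid here. The odds ratio is the appropriate measure.
OR = (a·d)/(b·c) = (184 × 1881) / (2452 × 193) = 346104 / 473236 = 0.73136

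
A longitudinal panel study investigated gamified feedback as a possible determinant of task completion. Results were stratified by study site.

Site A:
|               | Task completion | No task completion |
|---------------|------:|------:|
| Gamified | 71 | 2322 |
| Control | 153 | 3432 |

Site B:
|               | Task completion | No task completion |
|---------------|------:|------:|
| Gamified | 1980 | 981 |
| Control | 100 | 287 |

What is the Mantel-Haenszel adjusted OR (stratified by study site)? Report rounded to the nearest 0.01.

2.37

OR_MH = Σ(aᵢdᵢ/nᵢ) / Σ(bᵢcᵢ/nᵢ), where nᵢ is the stratum total.
Stratum 1 (Site A): n = 5978; a·d/n = 71·3432/5978 = 40.7615; b·c/n = 2322·153/5978 = 59.4289
Stratum 2 (Site B): n = 3348; a·d/n = 1980·287/3348 = 169.7312; b·c/n = 981·100/3348 = 29.3011
OR_MH = (40.7615 + 169.7312) / (59.4289 + 29.3011) = 210.4926 / 88.7300 = 2.37228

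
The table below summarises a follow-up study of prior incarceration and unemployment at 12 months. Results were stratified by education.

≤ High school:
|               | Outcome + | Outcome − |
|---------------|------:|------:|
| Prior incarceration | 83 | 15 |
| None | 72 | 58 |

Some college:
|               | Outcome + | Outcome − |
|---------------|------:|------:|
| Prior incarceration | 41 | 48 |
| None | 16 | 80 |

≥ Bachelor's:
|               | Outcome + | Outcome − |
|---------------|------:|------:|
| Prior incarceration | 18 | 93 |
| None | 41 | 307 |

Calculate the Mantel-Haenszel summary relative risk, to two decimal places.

RR_MH = Σ(aᵢ·n₀ᵢ/nᵢ) / Σ(cᵢ·n₁ᵢ/nᵢ), with n₁ᵢ = aᵢ+bᵢ (exposed), n₀ᵢ = cᵢ+dᵢ (unexposed), nᵢ = n₁ᵢ+n₀ᵢ.
Stratum 1 (≤ High school): n₁ = 98, n₀ = 130, n = 228; a·n₀/n = 83·130/228 = 47.3246; c·n₁/n = 72·98/228 = 30.9474
Stratum 2 (Some college): n₁ = 89, n₀ = 96, n = 185; a·n₀/n = 41·96/185 = 21.2757; c·n₁/n = 16·89/185 = 7.6973
Stratum 3 (≥ Bachelor's): n₁ = 111, n₀ = 348, n = 459; a·n₀/n = 18·348/459 = 13.6471; c·n₁/n = 41·111/459 = 9.9150
RR_MH = (47.3246 + 21.2757 + 13.6471) / (30.9474 + 7.6973 + 9.9150) = 82.2473 / 48.5597 = 1.69374

1.69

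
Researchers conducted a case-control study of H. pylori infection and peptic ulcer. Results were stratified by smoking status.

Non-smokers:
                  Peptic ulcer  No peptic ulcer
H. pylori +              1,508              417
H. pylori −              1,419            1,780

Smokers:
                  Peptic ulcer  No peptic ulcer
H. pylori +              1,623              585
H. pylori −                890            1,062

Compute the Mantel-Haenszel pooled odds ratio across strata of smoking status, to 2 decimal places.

3.90

OR_MH = Σ(aᵢdᵢ/nᵢ) / Σ(bᵢcᵢ/nᵢ), where nᵢ is the stratum total.
Stratum 1 (Non-smokers): n = 5124; a·d/n = 1508·1780/5124 = 523.8564; b·c/n = 417·1419/5124 = 115.4807
Stratum 2 (Smokers): n = 4160; a·d/n = 1623·1062/4160 = 414.3332; b·c/n = 585·890/4160 = 125.1562
OR_MH = (523.8564 + 414.3332) / (115.4807 + 125.1562) = 938.1895 / 240.6369 = 3.89878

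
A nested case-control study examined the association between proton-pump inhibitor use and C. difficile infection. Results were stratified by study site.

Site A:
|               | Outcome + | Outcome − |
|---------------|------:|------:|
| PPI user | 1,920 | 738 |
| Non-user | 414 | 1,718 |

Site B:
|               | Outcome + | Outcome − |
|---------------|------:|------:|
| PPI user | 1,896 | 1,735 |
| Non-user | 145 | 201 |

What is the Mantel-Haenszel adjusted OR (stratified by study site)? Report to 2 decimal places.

OR_MH = Σ(aᵢdᵢ/nᵢ) / Σ(bᵢcᵢ/nᵢ), where nᵢ is the stratum total.
Stratum 1 (Site A): n = 4790; a·d/n = 1920·1718/4790 = 688.6347; b·c/n = 738·414/4790 = 63.7854
Stratum 2 (Site B): n = 3977; a·d/n = 1896·201/3977 = 95.8250; b·c/n = 1735·145/3977 = 63.2575
OR_MH = (688.6347 + 95.8250) / (63.7854 + 63.2575) = 784.4596 / 127.0429 = 6.17476

6.17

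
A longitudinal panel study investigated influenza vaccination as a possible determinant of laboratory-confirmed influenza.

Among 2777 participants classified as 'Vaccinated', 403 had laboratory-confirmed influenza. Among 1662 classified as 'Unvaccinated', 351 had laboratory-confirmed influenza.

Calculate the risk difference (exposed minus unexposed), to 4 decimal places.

From the description: a = 403, b = 2374, c = 351, d = 1311.
Risk in exposed = 403/2777 = 0.145121; risk in unexposed = 351/1662 = 0.211191.
Risk difference = 0.145121 − 0.211191 = -0.066071

-0.0661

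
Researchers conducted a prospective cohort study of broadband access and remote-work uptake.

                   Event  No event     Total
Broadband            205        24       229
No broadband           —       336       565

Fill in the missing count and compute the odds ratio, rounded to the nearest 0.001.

The missing cell is in the unexposed row: 565 − 336 = 229.
So a = 205, b = 24, c = 229, d = 336.
OR = (a·d)/(b·c) = (205 × 336) / (24 × 229) = 68880 / 5496 = 12.53275

12.533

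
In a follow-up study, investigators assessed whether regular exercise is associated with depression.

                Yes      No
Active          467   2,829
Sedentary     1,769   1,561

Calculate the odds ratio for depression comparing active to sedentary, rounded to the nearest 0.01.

Cells: a = 467, b = 2829, c = 1769, d = 1561.
OR = (a·d)/(b·c) = (467 × 1561) / (2829 × 1769) = 728987 / 5004501 = 0.14567
Exposure is associated with lower odds of depression (OR = 0.15 < 1).

0.15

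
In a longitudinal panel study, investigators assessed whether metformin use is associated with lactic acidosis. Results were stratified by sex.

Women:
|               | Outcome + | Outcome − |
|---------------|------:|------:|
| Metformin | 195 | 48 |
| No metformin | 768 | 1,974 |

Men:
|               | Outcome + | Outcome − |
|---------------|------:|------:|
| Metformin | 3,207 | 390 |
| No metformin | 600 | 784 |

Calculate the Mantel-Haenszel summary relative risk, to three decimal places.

RR_MH = Σ(aᵢ·n₀ᵢ/nᵢ) / Σ(cᵢ·n₁ᵢ/nᵢ), with n₁ᵢ = aᵢ+bᵢ (exposed), n₀ᵢ = cᵢ+dᵢ (unexposed), nᵢ = n₁ᵢ+n₀ᵢ.
Stratum 1 (Women): n₁ = 243, n₀ = 2742, n = 2985; a·n₀/n = 195·2742/2985 = 179.1256; c·n₁/n = 768·243/2985 = 62.5206
Stratum 2 (Men): n₁ = 3597, n₀ = 1384, n = 4981; a·n₀/n = 3207·1384/4981 = 891.0837; c·n₁/n = 600·3597/4981 = 433.2865
RR_MH = (179.1256 + 891.0837) / (62.5206 + 433.2865) = 1070.2093 / 495.8071 = 2.15852

2.159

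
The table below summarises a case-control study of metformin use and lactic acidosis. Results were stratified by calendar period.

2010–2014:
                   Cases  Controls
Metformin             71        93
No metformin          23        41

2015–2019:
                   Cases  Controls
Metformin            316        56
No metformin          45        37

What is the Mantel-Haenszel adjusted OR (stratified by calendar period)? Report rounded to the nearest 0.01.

OR_MH = Σ(aᵢdᵢ/nᵢ) / Σ(bᵢcᵢ/nᵢ), where nᵢ is the stratum total.
Stratum 1 (2010–2014): n = 228; a·d/n = 71·41/228 = 12.7675; b·c/n = 93·23/228 = 9.3816
Stratum 2 (2015–2019): n = 454; a·d/n = 316·37/454 = 25.7533; b·c/n = 56·45/454 = 5.5507
OR_MH = (12.7675 + 25.7533) / (9.3816 + 5.5507) = 38.5208 / 14.9322 = 2.57971

2.58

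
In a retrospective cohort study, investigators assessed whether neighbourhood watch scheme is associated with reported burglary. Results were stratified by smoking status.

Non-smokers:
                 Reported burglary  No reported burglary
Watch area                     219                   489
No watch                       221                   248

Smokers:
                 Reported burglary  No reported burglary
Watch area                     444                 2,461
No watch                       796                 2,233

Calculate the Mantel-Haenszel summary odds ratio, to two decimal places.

OR_MH = Σ(aᵢdᵢ/nᵢ) / Σ(bᵢcᵢ/nᵢ), where nᵢ is the stratum total.
Stratum 1 (Non-smokers): n = 1177; a·d/n = 219·248/1177 = 46.1444; b·c/n = 489·221/1177 = 91.8173
Stratum 2 (Smokers): n = 5934; a·d/n = 444·2233/5934 = 167.0799; b·c/n = 2461·796/5934 = 330.1240
OR_MH = (46.1444 + 167.0799) / (91.8173 + 330.1240) = 213.2243 / 421.9414 = 0.50534

0.51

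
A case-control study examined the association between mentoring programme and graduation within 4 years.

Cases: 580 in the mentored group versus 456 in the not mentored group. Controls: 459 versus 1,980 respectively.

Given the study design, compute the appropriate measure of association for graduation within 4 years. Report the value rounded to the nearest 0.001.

5.487

From the description: a = 580, b = 459, c = 456, d = 1980.
This is a case-control study: participants were sampled on outcome status, so risks in the source population cannot be estimated directly — relative risk is not valid here. The odds ratio is the appropriate measure.
OR = (a·d)/(b·c) = (580 × 1980) / (459 × 456) = 1148400 / 209304 = 5.48676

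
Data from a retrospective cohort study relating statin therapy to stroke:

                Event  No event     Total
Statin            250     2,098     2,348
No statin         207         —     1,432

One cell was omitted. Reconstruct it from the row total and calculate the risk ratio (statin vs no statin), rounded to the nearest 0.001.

0.737

The missing cell is in the unexposed row: 1432 − 207 = 1225.
So a = 250, b = 2098, c = 207, d = 1225.
RR = [a/(a+b)] / [c/(c+d)] = (250/2348) / (207/1432) = 0.10647/0.14455 = 0.73657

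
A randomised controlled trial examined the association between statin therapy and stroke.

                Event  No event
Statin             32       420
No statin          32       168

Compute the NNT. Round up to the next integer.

Risk in treated group = 32/452 = 0.07080; risk in control = 32/200 = 0.16000.
Absolute risk reduction = 0.16000 − 0.07080 = 0.08920
NNT = 1 / ARR = 1 / 0.08920 = 11.210 → round up → 12

12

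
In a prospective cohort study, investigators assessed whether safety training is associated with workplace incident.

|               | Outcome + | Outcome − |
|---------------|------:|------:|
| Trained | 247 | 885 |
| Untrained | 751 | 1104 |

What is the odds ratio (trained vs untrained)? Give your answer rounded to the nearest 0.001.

0.410

Cells: a = 247, b = 885, c = 751, d = 1104.
OR = (a·d)/(b·c) = (247 × 1104) / (885 × 751) = 272688 / 664635 = 0.41028
Exposure is associated with lower odds of workplace incident (OR = 0.41 < 1).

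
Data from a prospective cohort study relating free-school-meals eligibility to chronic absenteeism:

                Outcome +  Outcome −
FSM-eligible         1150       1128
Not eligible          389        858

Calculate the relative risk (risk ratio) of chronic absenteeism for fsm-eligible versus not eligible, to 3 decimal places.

1.618

Cells: a = 1150, b = 1128, c = 389, d = 858.
Risk in exposed = 1150/2278 = 0.50483; risk in unexposed = 389/1247 = 0.31195.
RR = 0.50483 / 0.31195 = 1.61831
The risk among the exposed is 1.62 times that among the unexposed.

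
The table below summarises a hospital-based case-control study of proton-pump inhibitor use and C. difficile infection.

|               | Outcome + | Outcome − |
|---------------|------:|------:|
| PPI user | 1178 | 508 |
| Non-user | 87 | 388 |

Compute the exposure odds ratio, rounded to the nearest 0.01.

10.34

Cells: a = 1178, b = 508, c = 87, d = 388.
OR = (a·d)/(b·c) = (1178 × 388) / (508 × 87) = 457064 / 44196 = 10.34175
The odds of C. difficile infection are about 10.34 times as high in the ppi user group.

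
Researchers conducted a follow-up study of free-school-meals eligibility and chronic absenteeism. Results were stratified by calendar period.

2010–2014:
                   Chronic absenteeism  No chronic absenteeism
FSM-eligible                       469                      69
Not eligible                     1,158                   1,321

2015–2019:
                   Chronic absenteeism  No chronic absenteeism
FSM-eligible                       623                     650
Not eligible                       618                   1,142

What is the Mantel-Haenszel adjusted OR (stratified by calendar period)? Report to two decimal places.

OR_MH = Σ(aᵢdᵢ/nᵢ) / Σ(bᵢcᵢ/nᵢ), where nᵢ is the stratum total.
Stratum 1 (2010–2014): n = 3017; a·d/n = 469·1321/3017 = 205.3527; b·c/n = 69·1158/3017 = 26.4839
Stratum 2 (2015–2019): n = 3033; a·d/n = 623·1142/3033 = 234.5750; b·c/n = 650·618/3033 = 132.4431
OR_MH = (205.3527 + 234.5750) / (26.4839 + 132.4431) = 439.9277 / 158.9271 = 2.76811

2.77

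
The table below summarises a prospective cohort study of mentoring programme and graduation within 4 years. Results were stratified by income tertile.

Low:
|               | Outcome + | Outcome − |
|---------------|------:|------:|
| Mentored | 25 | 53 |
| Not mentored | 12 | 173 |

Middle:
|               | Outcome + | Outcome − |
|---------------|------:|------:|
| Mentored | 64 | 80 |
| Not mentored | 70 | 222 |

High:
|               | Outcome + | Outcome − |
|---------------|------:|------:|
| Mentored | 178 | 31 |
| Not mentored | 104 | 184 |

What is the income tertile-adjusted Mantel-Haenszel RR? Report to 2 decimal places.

2.32

RR_MH = Σ(aᵢ·n₀ᵢ/nᵢ) / Σ(cᵢ·n₁ᵢ/nᵢ), with n₁ᵢ = aᵢ+bᵢ (exposed), n₀ᵢ = cᵢ+dᵢ (unexposed), nᵢ = n₁ᵢ+n₀ᵢ.
Stratum 1 (Low): n₁ = 78, n₀ = 185, n = 263; a·n₀/n = 25·185/263 = 17.5856; c·n₁/n = 12·78/263 = 3.5589
Stratum 2 (Middle): n₁ = 144, n₀ = 292, n = 436; a·n₀/n = 64·292/436 = 42.8624; c·n₁/n = 70·144/436 = 23.1193
Stratum 3 (High): n₁ = 209, n₀ = 288, n = 497; a·n₀/n = 178·288/497 = 103.1469; c·n₁/n = 104·209/497 = 43.7344
RR_MH = (17.5856 + 42.8624 + 103.1469) / (3.5589 + 23.1193 + 43.7344) = 163.5948 / 70.4126 = 2.32337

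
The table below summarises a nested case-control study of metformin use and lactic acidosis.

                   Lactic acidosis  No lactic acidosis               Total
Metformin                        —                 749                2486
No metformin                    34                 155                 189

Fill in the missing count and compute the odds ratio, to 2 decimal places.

The missing cell is in the exposed row: 2486 − 749 = 1737.
So a = 1737, b = 749, c = 34, d = 155.
OR = (a·d)/(b·c) = (1737 × 155) / (749 × 34) = 269235 / 25466 = 10.57233

10.57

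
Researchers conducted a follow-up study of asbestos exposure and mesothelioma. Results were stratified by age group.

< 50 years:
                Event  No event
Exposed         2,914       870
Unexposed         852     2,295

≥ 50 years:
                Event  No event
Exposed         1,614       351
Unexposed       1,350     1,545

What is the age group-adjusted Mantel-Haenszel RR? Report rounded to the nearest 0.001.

RR_MH = Σ(aᵢ·n₀ᵢ/nᵢ) / Σ(cᵢ·n₁ᵢ/nᵢ), with n₁ᵢ = aᵢ+bᵢ (exposed), n₀ᵢ = cᵢ+dᵢ (unexposed), nᵢ = n₁ᵢ+n₀ᵢ.
Stratum 1 (< 50 years): n₁ = 3784, n₀ = 3147, n = 6931; a·n₀/n = 2914·3147/6931 = 1323.0931; c·n₁/n = 852·3784/6931 = 465.1519
Stratum 2 (≥ 50 years): n₁ = 1965, n₀ = 2895, n = 4860; a·n₀/n = 1614·2895/4860 = 961.4259; c·n₁/n = 1350·1965/4860 = 545.8333
RR_MH = (1323.0931 + 961.4259) / (465.1519 + 545.8333) = 2284.5190 / 1010.9853 = 2.25970

2.260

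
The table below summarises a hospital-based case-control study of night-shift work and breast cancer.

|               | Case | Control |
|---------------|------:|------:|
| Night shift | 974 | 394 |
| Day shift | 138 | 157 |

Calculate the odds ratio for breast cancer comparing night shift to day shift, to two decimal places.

Cells: a = 974, b = 394, c = 138, d = 157.
OR = (a·d)/(b·c) = (974 × 157) / (394 × 138) = 152918 / 54372 = 2.81244
The odds of breast cancer are about 2.81 times as high in the night shift group.

2.81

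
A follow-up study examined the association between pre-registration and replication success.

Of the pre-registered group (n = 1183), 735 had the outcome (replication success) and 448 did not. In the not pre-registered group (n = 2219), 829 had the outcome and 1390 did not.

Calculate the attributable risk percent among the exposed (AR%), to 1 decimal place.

39.9

From the description: a = 735, b = 448, c = 829, d = 1390.
Risk in exposed = 735/1183 = 0.62130; risk in unexposed = 829/2219 = 0.37359.
RR = 0.62130/0.37359 = 1.66305
AR% = (RR − 1)/RR × 100 = (1.66305 − 1)/1.66305 × 100 = 39.8695%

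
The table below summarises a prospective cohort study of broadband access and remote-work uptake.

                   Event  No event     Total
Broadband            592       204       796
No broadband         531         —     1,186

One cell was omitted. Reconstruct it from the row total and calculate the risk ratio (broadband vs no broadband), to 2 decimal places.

1.66

The missing cell is in the unexposed row: 1186 − 531 = 655.
So a = 592, b = 204, c = 531, d = 655.
RR = [a/(a+b)] / [c/(c+d)] = (592/796) / (531/1186) = 0.74372/0.44772 = 1.66111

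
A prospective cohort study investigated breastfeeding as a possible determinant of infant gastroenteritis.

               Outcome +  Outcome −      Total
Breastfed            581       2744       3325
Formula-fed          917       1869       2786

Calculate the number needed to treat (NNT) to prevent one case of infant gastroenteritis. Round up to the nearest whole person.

Risk in treated group = 581/3325 = 0.17474; risk in control = 917/2786 = 0.32915.
Absolute risk reduction = 0.32915 − 0.17474 = 0.15441
NNT = 1 / ARR = 1 / 0.15441 = 6.476 → round up → 7

7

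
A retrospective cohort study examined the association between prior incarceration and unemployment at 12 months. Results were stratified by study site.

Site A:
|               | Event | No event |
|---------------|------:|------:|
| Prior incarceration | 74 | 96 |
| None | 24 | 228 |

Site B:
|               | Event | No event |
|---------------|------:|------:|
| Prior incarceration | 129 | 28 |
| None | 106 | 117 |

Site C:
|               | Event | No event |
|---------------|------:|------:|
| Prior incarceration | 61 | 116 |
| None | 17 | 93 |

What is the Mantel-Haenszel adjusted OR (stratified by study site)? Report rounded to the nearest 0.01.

4.94

OR_MH = Σ(aᵢdᵢ/nᵢ) / Σ(bᵢcᵢ/nᵢ), where nᵢ is the stratum total.
Stratum 1 (Site A): n = 422; a·d/n = 74·228/422 = 39.9810; b·c/n = 96·24/422 = 5.4597
Stratum 2 (Site B): n = 380; a·d/n = 129·117/380 = 39.7184; b·c/n = 28·106/380 = 7.8105
Stratum 3 (Site C): n = 287; a·d/n = 61·93/287 = 19.7666; b·c/n = 116·17/287 = 6.8711
OR_MH = (39.9810 + 39.7184 + 19.7666) / (5.4597 + 7.8105 + 6.8711) = 99.4660 / 20.1413 = 4.93841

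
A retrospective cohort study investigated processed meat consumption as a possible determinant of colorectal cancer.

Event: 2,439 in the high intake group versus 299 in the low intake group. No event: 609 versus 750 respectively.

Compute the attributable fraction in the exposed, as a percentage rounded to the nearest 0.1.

64.4

From the description: a = 2439, b = 609, c = 299, d = 750.
Risk in exposed = 2439/3048 = 0.80020; risk in unexposed = 299/1049 = 0.28503.
RR = 0.80020/0.28503 = 2.80738
AR% = (RR − 1)/RR × 100 = (2.80738 − 1)/2.80738 × 100 = 64.3796%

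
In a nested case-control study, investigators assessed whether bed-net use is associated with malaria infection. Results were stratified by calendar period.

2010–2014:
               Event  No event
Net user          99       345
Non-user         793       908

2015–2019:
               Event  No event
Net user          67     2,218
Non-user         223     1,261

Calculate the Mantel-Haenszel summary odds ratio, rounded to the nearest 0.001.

0.249

OR_MH = Σ(aᵢdᵢ/nᵢ) / Σ(bᵢcᵢ/nᵢ), where nᵢ is the stratum total.
Stratum 1 (2010–2014): n = 2145; a·d/n = 99·908/2145 = 41.9077; b·c/n = 345·793/2145 = 127.5455
Stratum 2 (2015–2019): n = 3769; a·d/n = 67·1261/3769 = 22.4163; b·c/n = 2218·223/3769 = 131.2322
OR_MH = (41.9077 + 22.4163) / (127.5455 + 131.2322) = 64.3240 / 258.7776 = 0.24857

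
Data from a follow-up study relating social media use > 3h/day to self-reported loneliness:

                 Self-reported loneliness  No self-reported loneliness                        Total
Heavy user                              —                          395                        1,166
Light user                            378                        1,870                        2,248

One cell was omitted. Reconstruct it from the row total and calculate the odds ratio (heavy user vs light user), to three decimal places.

9.656

The missing cell is in the exposed row: 1166 − 395 = 771.
So a = 771, b = 395, c = 378, d = 1870.
OR = (a·d)/(b·c) = (771 × 1870) / (395 × 378) = 1441770 / 149310 = 9.65622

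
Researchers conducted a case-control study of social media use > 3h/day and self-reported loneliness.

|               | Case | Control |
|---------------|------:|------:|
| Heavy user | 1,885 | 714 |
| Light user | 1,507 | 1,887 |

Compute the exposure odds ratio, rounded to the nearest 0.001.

3.306

Cells: a = 1885, b = 714, c = 1507, d = 1887.
OR = (a·d)/(b·c) = (1885 × 1887) / (714 × 1507) = 3556995 / 1075998 = 3.30576
The odds of self-reported loneliness are about 3.31 times as high in the heavy user group.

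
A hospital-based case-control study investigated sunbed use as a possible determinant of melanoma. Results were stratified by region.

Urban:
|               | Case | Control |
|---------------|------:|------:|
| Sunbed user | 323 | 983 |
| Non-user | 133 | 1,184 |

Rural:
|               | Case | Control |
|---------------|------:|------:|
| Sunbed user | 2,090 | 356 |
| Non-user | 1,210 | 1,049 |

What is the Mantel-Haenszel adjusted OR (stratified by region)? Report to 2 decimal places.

OR_MH = Σ(aᵢdᵢ/nᵢ) / Σ(bᵢcᵢ/nᵢ), where nᵢ is the stratum total.
Stratum 1 (Urban): n = 2623; a·d/n = 323·1184/2623 = 145.7995; b·c/n = 983·133/2623 = 49.8433
Stratum 2 (Rural): n = 4705; a·d/n = 2090·1049/4705 = 465.9745; b·c/n = 356·1210/4705 = 91.5537
OR_MH = (145.7995 + 465.9745) / (49.8433 + 91.5537) = 611.7740 / 141.3970 = 4.32664

4.33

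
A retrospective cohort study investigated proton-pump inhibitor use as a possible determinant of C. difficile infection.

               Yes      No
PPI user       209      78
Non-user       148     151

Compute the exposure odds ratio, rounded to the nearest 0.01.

2.73

Cells: a = 209, b = 78, c = 148, d = 151.
OR = (a·d)/(b·c) = (209 × 151) / (78 × 148) = 31559 / 11544 = 2.73380
The odds of C. difficile infection are about 2.73 times as high in the ppi user group.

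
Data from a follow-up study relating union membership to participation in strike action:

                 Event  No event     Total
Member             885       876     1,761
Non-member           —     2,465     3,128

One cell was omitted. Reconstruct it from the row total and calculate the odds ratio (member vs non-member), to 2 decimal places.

The missing cell is in the unexposed row: 3128 − 2465 = 663.
So a = 885, b = 876, c = 663, d = 2465.
OR = (a·d)/(b·c) = (885 × 2465) / (876 × 663) = 2181525 / 580788 = 3.75615

3.76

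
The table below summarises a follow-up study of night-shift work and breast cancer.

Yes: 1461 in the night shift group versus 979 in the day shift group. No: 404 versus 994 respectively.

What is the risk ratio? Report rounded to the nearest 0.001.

1.579

From the description: a = 1461, b = 404, c = 979, d = 994.
Risk in exposed = 1461/1865 = 0.78338; risk in unexposed = 979/1973 = 0.49620.
RR = 0.78338 / 0.49620 = 1.57876
The risk among the exposed is 1.58 times that among the unexposed.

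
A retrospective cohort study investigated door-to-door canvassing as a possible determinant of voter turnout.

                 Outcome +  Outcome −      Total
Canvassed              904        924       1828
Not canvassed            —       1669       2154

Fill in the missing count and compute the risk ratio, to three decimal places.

The missing cell is in the unexposed row: 2154 − 1669 = 485.
So a = 904, b = 924, c = 485, d = 1669.
RR = [a/(a+b)] / [c/(c+d)] = (904/1828) / (485/2154) = 0.49453/0.22516 = 2.19632

2.196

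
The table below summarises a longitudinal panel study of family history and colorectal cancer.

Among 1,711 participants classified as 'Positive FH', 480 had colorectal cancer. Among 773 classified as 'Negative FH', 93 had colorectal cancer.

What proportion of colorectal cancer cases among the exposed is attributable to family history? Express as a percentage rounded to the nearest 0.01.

From the description: a = 480, b = 1231, c = 93, d = 680.
Risk in exposed = 480/1711 = 0.28054; risk in unexposed = 93/773 = 0.12031.
RR = 0.28054/0.12031 = 2.33178
AR% = (RR − 1)/RR × 100 = (2.33178 − 1)/2.33178 × 100 = 57.1143%

57.11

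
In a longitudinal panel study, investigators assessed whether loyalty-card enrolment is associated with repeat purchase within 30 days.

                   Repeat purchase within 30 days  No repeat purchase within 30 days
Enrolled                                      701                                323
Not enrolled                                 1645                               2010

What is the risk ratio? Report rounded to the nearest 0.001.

Cells: a = 701, b = 323, c = 1645, d = 2010.
Risk in exposed = 701/1024 = 0.68457; risk in unexposed = 1645/3655 = 0.45007.
RR = 0.68457 / 0.45007 = 1.52104
The risk among the exposed is 1.52 times that among the unexposed.

1.521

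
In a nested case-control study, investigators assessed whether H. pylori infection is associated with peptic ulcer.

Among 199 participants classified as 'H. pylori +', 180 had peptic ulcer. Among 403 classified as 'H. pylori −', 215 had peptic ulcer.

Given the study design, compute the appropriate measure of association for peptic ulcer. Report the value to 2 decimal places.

From the description: a = 180, b = 19, c = 215, d = 188.
This is a nested case-control study: participants were sampled on outcome status, so risks in the source population cannot be estimated directly — relative risk is not valid here. The odds ratio is the appropriate measure.
OR = (a·d)/(b·c) = (180 × 188) / (19 × 215) = 33840 / 4085 = 8.28397

8.28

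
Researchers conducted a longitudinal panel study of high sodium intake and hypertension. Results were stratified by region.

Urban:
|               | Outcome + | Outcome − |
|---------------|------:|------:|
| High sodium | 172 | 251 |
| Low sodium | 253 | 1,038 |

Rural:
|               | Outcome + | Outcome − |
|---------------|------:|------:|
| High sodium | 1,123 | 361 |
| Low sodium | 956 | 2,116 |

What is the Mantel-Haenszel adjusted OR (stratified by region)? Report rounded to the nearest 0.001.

5.547

OR_MH = Σ(aᵢdᵢ/nᵢ) / Σ(bᵢcᵢ/nᵢ), where nᵢ is the stratum total.
Stratum 1 (Urban): n = 1714; a·d/n = 172·1038/1714 = 104.1634; b·c/n = 251·253/1714 = 37.0496
Stratum 2 (Rural): n = 4556; a·d/n = 1123·2116/4556 = 521.5689; b·c/n = 361·956/4556 = 75.7498
OR_MH = (104.1634 + 521.5689) / (37.0496 + 75.7498) = 625.7323 / 112.7994 = 5.54730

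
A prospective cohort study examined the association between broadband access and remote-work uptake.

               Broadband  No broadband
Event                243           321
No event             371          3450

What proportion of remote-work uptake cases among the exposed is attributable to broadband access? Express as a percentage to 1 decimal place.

Reading the table with exposure as columns: a = 243 (Broadband, case), b = 371 (Broadband, non-case), c = 321 (No broadband, case), d = 3450.
Risk in exposed = 243/614 = 0.39577; risk in unexposed = 321/3771 = 0.08512.
RR = 0.39577/0.08512 = 4.64932
AR% = (RR − 1)/RR × 100 = (4.64932 − 1)/4.64932 × 100 = 78.4915%

78.5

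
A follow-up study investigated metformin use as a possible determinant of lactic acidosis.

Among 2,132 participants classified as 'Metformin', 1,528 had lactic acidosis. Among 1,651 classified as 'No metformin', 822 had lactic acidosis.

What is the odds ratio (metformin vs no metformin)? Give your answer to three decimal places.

From the description: a = 1528, b = 604, c = 822, d = 829.
OR = (a·d)/(b·c) = (1528 × 829) / (604 × 822) = 1266712 / 496488 = 2.55134
The odds of lactic acidosis are about 2.55 times as high in the metformin group.

2.551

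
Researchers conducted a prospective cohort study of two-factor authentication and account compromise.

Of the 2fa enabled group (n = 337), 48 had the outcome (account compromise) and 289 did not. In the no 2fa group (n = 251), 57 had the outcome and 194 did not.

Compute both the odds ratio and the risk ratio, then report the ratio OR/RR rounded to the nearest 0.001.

From the description: a = 48, b = 289, c = 57, d = 194.
OR = (48·194)/(289·57) = 9312/16473 = 0.56529
Risk in exposed = 48/337 = 0.14243; risk in unexposed = 57/251 = 0.22709; RR = 0.62721
OR/RR = 0.56529 / 0.62721 = 0.90128
The outcome is not rare, so the OR lies further from 1 than the RR.

0.901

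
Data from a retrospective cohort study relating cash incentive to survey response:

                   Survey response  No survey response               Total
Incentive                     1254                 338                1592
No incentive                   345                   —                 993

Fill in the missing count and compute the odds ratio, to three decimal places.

The missing cell is in the unexposed row: 993 − 345 = 648.
So a = 1254, b = 338, c = 345, d = 648.
OR = (a·d)/(b·c) = (1254 × 648) / (338 × 345) = 812592 / 116610 = 6.96846

6.968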